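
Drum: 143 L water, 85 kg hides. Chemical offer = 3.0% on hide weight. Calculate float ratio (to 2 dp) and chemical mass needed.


Float ratio = 143 / 85 = 1.68
Chemical = 85 x 3.0 / 100 = 2.55 kg


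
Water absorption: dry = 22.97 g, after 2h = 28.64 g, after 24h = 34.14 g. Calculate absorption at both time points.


WA (2h) = (28.64 - 22.97) / 22.97 x 100 = 24.7%
WA (24h) = (34.14 - 22.97) / 22.97 x 100 = 48.6%


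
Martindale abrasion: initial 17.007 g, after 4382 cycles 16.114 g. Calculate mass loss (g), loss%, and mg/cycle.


Mass loss = 0.893 g
Loss = 5.25%
Rate = 0.204 mg/cycle

Loss = 17.007 - 16.114 = 0.893 g
Loss% = 0.893 / 17.007 x 100 = 5.25%
Rate = 0.893 / 4382 x 1000 = 0.204 mg/cycle


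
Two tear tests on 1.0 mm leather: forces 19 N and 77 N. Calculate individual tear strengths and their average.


Tear 1 = 19 / 1.0 = 19.0 N/mm
Tear 2 = 77 / 1.0 = 77.0 N/mm
Average = (19.0 + 77.0) / 2 = 48.0 N/mm


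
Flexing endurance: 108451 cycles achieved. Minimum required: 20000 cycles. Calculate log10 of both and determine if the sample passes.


Achieved: log10 = 5.04
Required: log10 = 4.30
Passes: Yes

log10(108451) = 5.04
log10(20000) = 4.30
Passes: Yes


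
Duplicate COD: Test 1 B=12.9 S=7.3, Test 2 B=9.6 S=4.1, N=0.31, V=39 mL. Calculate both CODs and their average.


COD1 = (12.9 - 7.3) x 0.31 x 8000 / 39 = 356.1 mg/L
COD2 = (9.6 - 4.1) x 0.31 x 8000 / 39 = 349.7 mg/L
Average = (356.1 + 349.7) / 2 = 352.9 mg/L


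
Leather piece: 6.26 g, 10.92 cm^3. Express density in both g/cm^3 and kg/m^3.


0.573 g/cm^3
573 kg/m^3

Density = 6.26 / 10.92 = 0.573 g/cm^3
Convert: 0.573 x 1000 = 573 kg/m^3


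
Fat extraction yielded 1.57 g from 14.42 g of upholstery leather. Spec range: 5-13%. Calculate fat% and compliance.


Fat content = 10.9%
Compliant: Yes

Fat% = 1.57 / 14.42 x 100 = 10.9%
Spec range: 5-13%
Compliant: Yes


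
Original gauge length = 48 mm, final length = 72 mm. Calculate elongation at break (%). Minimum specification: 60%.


Extension = 72 - 48 = 24 mm
Elongation = 24 / 48 x 100 = 50.0%
Minimum required: 60%
Meets specification: No


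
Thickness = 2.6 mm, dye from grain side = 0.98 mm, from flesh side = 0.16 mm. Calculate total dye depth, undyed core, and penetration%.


Total dyed = 1.14 mm
Undyed core = 1.46 mm
Penetration = 43.8%

Total dyed = 0.98 + 0.16 = 1.14 mm
Undyed core = 2.6 - 1.14 = 1.46 mm
Penetration = 1.14 / 2.6 x 100 = 43.8%


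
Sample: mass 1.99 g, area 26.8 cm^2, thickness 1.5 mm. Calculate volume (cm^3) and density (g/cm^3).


Thickness in cm = 1.5 / 10 = 0.15 cm
Volume = 26.8 x 0.15 = 4.020 cm^3
Density = 1.99 / 4.020 = 0.495 g/cm^3


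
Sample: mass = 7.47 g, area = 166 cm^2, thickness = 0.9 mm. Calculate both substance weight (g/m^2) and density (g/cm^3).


Substance weight = 450.0 g/m^2
Density = 0.500 g/cm^3

SW = 7.47 / 166 x 10000 = 450.0 g/m^2
Volume = 166 x 0.9 / 10 = 14.94 cm^3
Density = 7.47 / 14.94 = 0.500 g/cm^3


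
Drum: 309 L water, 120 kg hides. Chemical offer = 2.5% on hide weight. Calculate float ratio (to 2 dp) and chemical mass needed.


Float ratio = 2.58
Chemical needed = 3 kg


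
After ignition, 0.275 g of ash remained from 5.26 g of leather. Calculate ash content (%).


Ash% = 0.275 / 5.26 x 100
Ash% = 5.23%


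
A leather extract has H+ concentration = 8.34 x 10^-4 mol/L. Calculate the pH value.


pH = -log10[H+]
pH = -log10(8.34 x 10^-4) = 3.08


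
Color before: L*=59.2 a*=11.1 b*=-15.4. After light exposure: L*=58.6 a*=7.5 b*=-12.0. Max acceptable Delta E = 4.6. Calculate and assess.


dL = -0.6, da = -3.6, db = 3.4
dE = sqrt((-0.6)^2 + (-3.6)^2 + (3.4)^2) = 4.99
Max = 4.6
Passes: No


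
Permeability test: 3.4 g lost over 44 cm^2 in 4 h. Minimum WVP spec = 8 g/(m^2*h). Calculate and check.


WVP = 193.18 g/(m^2*h)
Meets specification: Yes


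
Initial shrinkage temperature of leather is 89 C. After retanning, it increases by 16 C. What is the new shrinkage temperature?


105 C

New Ts = 89 + 16 = 105 C


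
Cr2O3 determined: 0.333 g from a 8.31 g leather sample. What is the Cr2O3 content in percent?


Cr2O3% = 0.333 / 8.31 x 100
Cr2O3% = 4.01%


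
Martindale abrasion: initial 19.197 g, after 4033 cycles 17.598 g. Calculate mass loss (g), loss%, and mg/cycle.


Mass loss = 1.599 g
Loss = 8.33%
Rate = 0.396 mg/cycle

Loss = 19.197 - 17.598 = 1.599 g
Loss% = 1.599 / 19.197 x 100 = 8.33%
Rate = 1.599 / 4033 x 1000 = 0.396 mg/cycle


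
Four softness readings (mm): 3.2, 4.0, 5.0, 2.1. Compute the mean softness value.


Sum = 3.2 + 4.0 + 5.0 + 2.1
Mean = 14.3 / 4 = 3.58 mm


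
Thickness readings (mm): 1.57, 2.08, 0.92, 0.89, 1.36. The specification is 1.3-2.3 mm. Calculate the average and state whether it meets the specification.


Average = 1.36 mm
Within specification: Yes

Sum = 6.82
Average = 6.82 / 5 = 1.36 mm
Specification range: 1.3 to 2.3 mm
Within spec: Yes


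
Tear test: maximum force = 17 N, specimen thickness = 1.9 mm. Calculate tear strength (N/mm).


Tear strength = force / thickness
Tear = 17 / 1.9 = 8.9 N/mm


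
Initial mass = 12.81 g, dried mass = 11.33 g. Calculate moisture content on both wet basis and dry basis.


Wet basis = 11.6%
Dry basis = 13.1%

Moisture lost = 12.81 - 11.33 = 1.48 g
Wet basis MC = 1.48 / 12.81 x 100 = 11.6%
Dry basis MC = 1.48 / 11.33 x 100 = 13.1%


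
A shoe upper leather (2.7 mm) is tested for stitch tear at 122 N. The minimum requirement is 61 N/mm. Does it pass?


STS = 45.2 N/mm
Passes: No


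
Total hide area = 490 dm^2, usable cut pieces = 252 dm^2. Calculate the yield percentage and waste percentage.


Yield = 252 / 490 x 100 = 51.4%
Waste = 490 - 252 = 238 dm^2
Waste% = 100 - 51.4 = 48.6%


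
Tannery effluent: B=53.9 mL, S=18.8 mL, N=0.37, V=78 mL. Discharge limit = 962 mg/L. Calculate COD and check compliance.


COD = (53.9 - 18.8) x 0.37 x 8000 / 78 = 1332.0 mg/L
Limit: 962 mg/L
Compliant: No


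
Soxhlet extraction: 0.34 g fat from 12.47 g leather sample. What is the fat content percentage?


Fat content = 0.34 / 12.47 x 100
Fat = 2.7%


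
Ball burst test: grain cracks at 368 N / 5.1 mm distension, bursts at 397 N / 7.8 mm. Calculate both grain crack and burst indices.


Crack index = 72.2 N/mm
Burst index = 50.9 N/mm

Crack index = 368 / 5.1 = 72.2 N/mm
Burst index = 397 / 7.8 = 50.9 N/mm


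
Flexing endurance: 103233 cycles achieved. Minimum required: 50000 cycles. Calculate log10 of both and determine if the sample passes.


log10(103233) = 5.01
log10(50000) = 4.70
Passes: Yes


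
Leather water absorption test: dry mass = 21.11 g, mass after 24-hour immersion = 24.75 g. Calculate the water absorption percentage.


Water absorbed = 24.75 - 21.11 = 3.64 g
WA% = 3.64 / 21.11 x 100 = 17.2%


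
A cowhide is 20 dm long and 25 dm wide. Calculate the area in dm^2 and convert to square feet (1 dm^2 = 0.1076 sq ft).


Area = 20 x 25 = 500 dm^2
Conversion: 500 x 0.1076 = 53.80 sq ft


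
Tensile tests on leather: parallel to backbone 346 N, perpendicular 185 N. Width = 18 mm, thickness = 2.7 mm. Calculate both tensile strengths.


Parallel = 7.12 N/mm^2
Perpendicular = 3.81 N/mm^2


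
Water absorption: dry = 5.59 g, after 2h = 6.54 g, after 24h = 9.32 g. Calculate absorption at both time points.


2h absorption = 17.0%
24h absorption = 66.7%

WA (2h) = (6.54 - 5.59) / 5.59 x 100 = 17.0%
WA (24h) = (9.32 - 5.59) / 5.59 x 100 = 66.7%


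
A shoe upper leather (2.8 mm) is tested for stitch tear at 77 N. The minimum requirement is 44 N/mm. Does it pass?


STS = 27.5 N/mm
Passes: No

STS = 77 / 2.8 = 27.5 N/mm
Minimum required: 44 N/mm
Passes: No


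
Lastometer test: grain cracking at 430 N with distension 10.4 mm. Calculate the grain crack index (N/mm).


Grain crack index = force / distension
Index = 430 / 10.4 = 41.3 N/mm


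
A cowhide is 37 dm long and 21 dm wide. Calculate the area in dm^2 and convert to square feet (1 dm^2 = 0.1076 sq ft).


777 dm^2
83.61 sq ft


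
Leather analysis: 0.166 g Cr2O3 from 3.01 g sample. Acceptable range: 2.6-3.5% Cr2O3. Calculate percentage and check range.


Cr2O3% = 0.166 / 3.01 x 100 = 5.51%
Acceptable range: 2.6 to 3.5%
Within range: No


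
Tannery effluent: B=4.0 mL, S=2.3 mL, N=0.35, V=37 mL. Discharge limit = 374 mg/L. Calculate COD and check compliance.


COD = (4.0 - 2.3) x 0.35 x 8000 / 37 = 128.6 mg/L
Limit: 374 mg/L
Compliant: Yes


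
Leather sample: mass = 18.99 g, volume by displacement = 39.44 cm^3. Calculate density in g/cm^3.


0.481 g/cm^3

Density = mass / volume
Density = 18.99 / 39.44 = 0.481 g/cm^3


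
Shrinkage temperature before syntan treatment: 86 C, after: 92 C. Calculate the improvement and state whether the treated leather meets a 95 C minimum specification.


Improvement = 92 - 86 = 6 C
Spec check: 92 C >= 95 C? No


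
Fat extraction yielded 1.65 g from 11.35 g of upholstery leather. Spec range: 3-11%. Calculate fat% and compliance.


Fat content = 14.5%
Compliant: No

Fat% = 1.65 / 11.35 x 100 = 14.5%
Spec range: 3-11%
Compliant: No


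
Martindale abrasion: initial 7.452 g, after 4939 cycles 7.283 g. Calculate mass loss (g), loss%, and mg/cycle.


Loss = 7.452 - 7.283 = 0.169 g
Loss% = 0.169 / 7.452 x 100 = 2.27%
Rate = 0.169 / 4939 x 1000 = 0.034 mg/cycle


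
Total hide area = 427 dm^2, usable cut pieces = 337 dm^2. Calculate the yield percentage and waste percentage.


Yield = 78.9%
Waste = 21.1%

Yield = 337 / 427 x 100 = 78.9%
Waste = 427 - 337 = 90 dm^2
Waste% = 100 - 78.9 = 21.1%


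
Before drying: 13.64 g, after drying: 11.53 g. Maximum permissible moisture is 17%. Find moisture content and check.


MC = (13.64 - 11.53) / 13.64 x 100 = 15.5%
Maximum: 17%
Acceptable: Yes


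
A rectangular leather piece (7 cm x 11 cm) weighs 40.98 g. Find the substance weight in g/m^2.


5322.1 g/m^2


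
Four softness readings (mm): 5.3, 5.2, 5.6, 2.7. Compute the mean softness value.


4.70 mm

Sum = 5.3 + 5.2 + 5.6 + 2.7
Mean = 18.8 / 4 = 4.70 mm


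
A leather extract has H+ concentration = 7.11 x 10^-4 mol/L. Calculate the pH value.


pH = -log10[H+]
pH = -log10(7.11 x 10^-4) = 3.15


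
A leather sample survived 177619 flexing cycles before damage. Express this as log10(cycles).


5.25


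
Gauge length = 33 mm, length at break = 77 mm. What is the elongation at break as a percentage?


Extension = 77 - 33 = 44 mm
Elongation = 44 / 33 x 100 = 133.3%


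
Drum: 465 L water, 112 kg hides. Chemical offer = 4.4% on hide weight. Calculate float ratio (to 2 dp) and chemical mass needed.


Float ratio = 465 / 112 = 4.15
Chemical = 112 x 4.4 / 100 = 4.928 kg


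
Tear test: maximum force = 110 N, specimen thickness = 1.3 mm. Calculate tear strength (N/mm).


84.6 N/mm

Tear strength = force / thickness
Tear = 110 / 1.3 = 84.6 N/mm


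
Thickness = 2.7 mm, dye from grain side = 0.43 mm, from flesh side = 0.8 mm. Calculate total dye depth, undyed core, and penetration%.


Total dyed = 1.23 mm
Undyed core = 1.47 mm
Penetration = 45.6%

Total dyed = 0.43 + 0.8 = 1.23 mm
Undyed core = 2.7 - 1.23 = 1.47 mm
Penetration = 1.23 / 2.7 x 100 = 45.6%


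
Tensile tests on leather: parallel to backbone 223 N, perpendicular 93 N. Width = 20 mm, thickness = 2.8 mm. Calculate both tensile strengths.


Area = 20 x 2.8 = 56.0 mm^2
TS (parallel) = 223 / 56.0 = 3.98 N/mm^2
TS (perpendicular) = 93 / 56.0 = 1.66 N/mm^2


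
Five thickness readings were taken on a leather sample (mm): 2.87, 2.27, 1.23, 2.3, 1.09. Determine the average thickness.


1.95 mm


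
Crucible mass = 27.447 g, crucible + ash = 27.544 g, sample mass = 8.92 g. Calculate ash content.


Ash mass = 0.097 g
Ash content = 1.09%

Ash mass = 27.544 - 27.447 = 0.097 g
Ash% = 0.097 / 8.92 x 100 = 1.09%


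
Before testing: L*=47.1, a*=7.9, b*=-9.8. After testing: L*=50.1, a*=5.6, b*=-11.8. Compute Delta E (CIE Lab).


Delta E = 4.28

dL = 50.1 - 47.1 = 3.0
da = 5.6 - 7.9 = -2.3
db = -11.8 - (-9.8) = -2.0
dE = sqrt((3.0)^2 + (-2.3)^2 + (-2.0)^2) = 4.28


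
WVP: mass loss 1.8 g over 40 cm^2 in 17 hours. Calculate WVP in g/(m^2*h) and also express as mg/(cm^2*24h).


WVP = 26.47 g/(m^2*h)
Daily rate = 63.53 mg/(cm^2*24h)


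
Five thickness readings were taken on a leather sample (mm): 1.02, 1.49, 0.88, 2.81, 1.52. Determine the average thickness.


1.54 mm

Sum = 1.02 + 1.49 + 0.88 + 2.81 + 1.52 = 7.72
Average = 7.72 / 5 = 1.54 mm


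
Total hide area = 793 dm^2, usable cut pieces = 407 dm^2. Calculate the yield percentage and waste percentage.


Yield = 51.3%
Waste = 48.7%


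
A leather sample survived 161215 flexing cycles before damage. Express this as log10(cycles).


log10(161215) = 5.21


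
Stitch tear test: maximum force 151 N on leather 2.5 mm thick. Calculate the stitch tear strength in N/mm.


60.4 N/mm


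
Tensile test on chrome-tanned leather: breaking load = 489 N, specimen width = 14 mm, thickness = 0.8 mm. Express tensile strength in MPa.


Cross-section = 14 x 0.8 = 11.2 mm^2
TS = 489 / 11.2 = 43.66 MPa
(1 N/mm^2 = 1 MPa)


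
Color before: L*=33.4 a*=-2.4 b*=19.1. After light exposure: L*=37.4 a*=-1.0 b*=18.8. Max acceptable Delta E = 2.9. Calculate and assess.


Delta E = 4.25
Passes: No


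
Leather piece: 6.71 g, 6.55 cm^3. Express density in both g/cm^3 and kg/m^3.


Density = 6.71 / 6.55 = 1.024 g/cm^3
Convert: 1.024 x 1000 = 1024 kg/m^3


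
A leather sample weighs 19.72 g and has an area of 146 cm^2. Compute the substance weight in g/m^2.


1350.7 g/m^2

Substance weight = mass / area x 10000
SW = 19.72 / 146 x 10000
SW = 1350.7 g/m^2


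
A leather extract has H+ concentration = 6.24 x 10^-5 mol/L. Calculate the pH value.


pH = -log10[H+]
pH = -log10(6.24 x 10^-5) = 4.20


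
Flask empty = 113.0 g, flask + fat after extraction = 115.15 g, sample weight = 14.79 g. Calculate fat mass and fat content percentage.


Fat mass = 115.15 - 113.0 = 2.15 g
Fat% = 2.15 / 14.79 x 100 = 14.5%


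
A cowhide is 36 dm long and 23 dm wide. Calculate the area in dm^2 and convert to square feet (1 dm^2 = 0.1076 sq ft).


828 dm^2
89.09 sq ft

Area = 36 x 23 = 828 dm^2
Conversion: 828 x 0.1076 = 89.09 sq ft


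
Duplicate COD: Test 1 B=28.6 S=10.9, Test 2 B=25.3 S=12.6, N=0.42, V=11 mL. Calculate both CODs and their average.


COD1 = 5406.5 mg/L
COD2 = 3879.3 mg/L
Average = 4642.9 mg/L

COD1 = (28.6 - 10.9) x 0.42 x 8000 / 11 = 5406.5 mg/L
COD2 = (25.3 - 12.6) x 0.42 x 8000 / 11 = 3879.3 mg/L
Average = (5406.5 + 3879.3) / 2 = 4642.9 mg/L


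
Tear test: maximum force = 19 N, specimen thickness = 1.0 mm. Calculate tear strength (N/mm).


Tear strength = force / thickness
Tear = 19 / 1.0 = 19.0 N/mm


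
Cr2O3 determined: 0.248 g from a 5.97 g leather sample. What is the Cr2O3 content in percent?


Cr2O3% = 0.248 / 5.97 x 100
Cr2O3% = 4.15%


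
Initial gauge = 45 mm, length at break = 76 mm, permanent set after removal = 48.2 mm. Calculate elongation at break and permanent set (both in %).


Elongation at break = (76 - 45) / 45 x 100 = 68.9%
Permanent set = (48.2 - 45) / 45 x 100 = 7.1%


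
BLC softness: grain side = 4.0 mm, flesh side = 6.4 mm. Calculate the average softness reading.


5.20 mm

Average = (4.0 + 6.4) / 2
Average = 5.20 mm


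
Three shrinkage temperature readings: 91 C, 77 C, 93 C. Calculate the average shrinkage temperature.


Average = (91 + 77 + 93) / 3
Average = 261 / 3 = 87.0 C


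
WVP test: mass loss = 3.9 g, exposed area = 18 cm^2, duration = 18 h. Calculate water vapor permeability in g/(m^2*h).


WVP = mass_loss / (area x time) x 10000
WVP = 3.9 / (18 x 18) x 10000
WVP = 3.9 / 324 x 10000 = 120.37 g/(m^2*h)


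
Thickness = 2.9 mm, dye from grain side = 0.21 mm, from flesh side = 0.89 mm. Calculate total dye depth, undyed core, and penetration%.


Total dyed = 0.21 + 0.89 = 1.10 mm
Undyed core = 2.9 - 1.10 = 1.80 mm
Penetration = 1.10 / 2.9 x 100 = 37.9%


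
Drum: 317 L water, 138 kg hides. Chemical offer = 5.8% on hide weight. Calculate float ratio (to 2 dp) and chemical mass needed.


Float ratio = 2.30
Chemical needed = 8.004 kg


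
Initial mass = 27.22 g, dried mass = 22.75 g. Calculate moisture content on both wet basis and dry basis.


Wet basis = 16.4%
Dry basis = 19.6%


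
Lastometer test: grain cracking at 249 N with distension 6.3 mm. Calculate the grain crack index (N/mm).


39.5 N/mm

Grain crack index = force / distension
Index = 249 / 6.3 = 39.5 N/mm


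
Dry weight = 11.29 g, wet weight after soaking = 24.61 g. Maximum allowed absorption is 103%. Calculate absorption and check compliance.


Absorption = 118.0%
Compliant: No


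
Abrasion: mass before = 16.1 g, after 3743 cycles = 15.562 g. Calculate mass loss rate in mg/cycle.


Mass loss = 16.1 - 15.562 = 0.538 g
Rate = 0.538 / 3743 x 1000 = 0.144 mg/cycle


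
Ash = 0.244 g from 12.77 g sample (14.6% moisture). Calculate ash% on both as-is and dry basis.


As-is ash% = 0.244 / 12.77 x 100 = 1.91%
Dry mass = 12.77 x (100 - 14.6) / 100 = 10.90558 g
Dry-basis ash% = 0.244 / 10.90558 x 100 = 2.24%


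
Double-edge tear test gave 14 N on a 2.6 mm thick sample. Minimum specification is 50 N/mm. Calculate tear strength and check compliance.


Tear strength = 14 / 2.6 = 5.4 N/mm
Required minimum = 50 N/mm
Compliant: No


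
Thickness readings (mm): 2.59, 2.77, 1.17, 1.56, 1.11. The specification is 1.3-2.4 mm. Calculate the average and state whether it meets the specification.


Average = 1.84 mm
Within specification: Yes


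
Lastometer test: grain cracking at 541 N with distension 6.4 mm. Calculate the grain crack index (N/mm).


84.5 N/mm

Grain crack index = force / distension
Index = 541 / 6.4 = 84.5 N/mm


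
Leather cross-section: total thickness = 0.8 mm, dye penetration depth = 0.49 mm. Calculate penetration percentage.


61.3%

Penetration% = 0.49 / 0.8 x 100
Penetration = 61.3%


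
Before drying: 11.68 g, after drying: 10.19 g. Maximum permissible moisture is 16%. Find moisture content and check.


Moisture content = 12.8%
Acceptable: Yes

MC = (11.68 - 10.19) / 11.68 x 100 = 12.8%
Maximum: 16%
Acceptable: Yes


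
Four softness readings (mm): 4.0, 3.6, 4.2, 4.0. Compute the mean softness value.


3.95 mm


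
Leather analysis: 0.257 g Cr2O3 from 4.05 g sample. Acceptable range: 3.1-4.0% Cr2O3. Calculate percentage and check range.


Cr2O3% = 0.257 / 4.05 x 100 = 6.35%
Acceptable range: 3.1 to 4.0%
Within range: No


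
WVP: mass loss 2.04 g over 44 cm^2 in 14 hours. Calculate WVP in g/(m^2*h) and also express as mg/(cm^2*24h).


WVP = 2.04 / (44 x 14) x 10000 = 33.12 g/(m^2*h)
Mass loss in mg = 2.04 x 1000 = 2040 mg
Per cm^2 per 24h in mg: 2040 x 24 / (44 x 14) = 48960 / 616 = 79.48 mg/(cm^2*24h)


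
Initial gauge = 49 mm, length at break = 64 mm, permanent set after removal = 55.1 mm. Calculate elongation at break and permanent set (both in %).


Elongation at break = 30.6%
Permanent set = 12.4%


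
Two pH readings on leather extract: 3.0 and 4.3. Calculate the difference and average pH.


Difference = |3.0 - 4.3| = 1.3
Average = (3.0 + 4.3) / 2 = 3.65


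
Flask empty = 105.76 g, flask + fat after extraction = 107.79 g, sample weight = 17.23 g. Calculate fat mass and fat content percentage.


Fat mass = 107.79 - 105.76 = 2.03 g
Fat% = 2.03 / 17.23 x 100 = 11.8%


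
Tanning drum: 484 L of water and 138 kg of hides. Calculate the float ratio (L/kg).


Float ratio = water / hide weight
Ratio = 484 / 138 = 3.5


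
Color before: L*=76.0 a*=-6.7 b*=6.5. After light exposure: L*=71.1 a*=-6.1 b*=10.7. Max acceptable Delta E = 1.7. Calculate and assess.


dL = -4.9, da = 0.6, db = 4.2
dE = sqrt((-4.9)^2 + (0.6)^2 + (4.2)^2) = 6.48
Max = 1.7
Passes: No


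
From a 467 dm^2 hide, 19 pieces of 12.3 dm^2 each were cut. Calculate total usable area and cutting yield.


Total usable = 19 x 12.3 = 233.7 dm^2
Yield = 233.7 / 467 x 100 = 50.0%


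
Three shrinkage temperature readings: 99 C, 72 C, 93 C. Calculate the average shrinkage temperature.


88.0 C


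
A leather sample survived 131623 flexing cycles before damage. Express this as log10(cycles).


5.12

log10(131623) = 5.12


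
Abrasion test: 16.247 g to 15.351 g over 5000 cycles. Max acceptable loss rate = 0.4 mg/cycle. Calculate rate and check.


Loss = 16.247 - 15.351 = 0.896 g
Rate = 0.896 g / 5000 cycles x 1000 = 0.179 mg/cycle
Max = 0.4 mg/cycle
Passes: Yes


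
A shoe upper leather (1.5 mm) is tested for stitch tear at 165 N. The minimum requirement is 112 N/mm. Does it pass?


STS = 165 / 1.5 = 110.0 N/mm
Minimum required: 112 N/mm
Passes: No


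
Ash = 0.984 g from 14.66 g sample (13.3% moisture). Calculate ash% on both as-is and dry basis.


As-is ash = 6.71%
Dry-basis ash = 7.74%

As-is ash% = 0.984 / 14.66 x 100 = 6.71%
Dry mass = 14.66 x (100 - 13.3) / 100 = 12.71022 g
Dry-basis ash% = 0.984 / 12.71022 x 100 = 7.74%


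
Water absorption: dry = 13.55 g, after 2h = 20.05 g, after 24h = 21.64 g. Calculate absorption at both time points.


WA (2h) = (20.05 - 13.55) / 13.55 x 100 = 48.0%
WA (24h) = (21.64 - 13.55) / 13.55 x 100 = 59.7%


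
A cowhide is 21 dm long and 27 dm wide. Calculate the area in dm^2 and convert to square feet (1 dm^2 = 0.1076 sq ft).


Area = 21 x 27 = 567 dm^2
Conversion: 567 x 0.1076 = 61.01 sq ft


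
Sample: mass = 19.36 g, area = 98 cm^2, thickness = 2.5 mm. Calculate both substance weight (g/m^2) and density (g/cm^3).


SW = 19.36 / 98 x 10000 = 1975.5 g/m^2
Volume = 98 x 2.5 / 10 = 24.50 cm^3
Density = 19.36 / 24.50 = 0.790 g/cm^3


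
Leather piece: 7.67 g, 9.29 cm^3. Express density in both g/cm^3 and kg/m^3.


0.826 g/cm^3
826 kg/m^3


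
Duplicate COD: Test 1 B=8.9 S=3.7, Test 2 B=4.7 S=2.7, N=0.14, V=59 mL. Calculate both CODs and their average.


COD1 = 98.7 mg/L
COD2 = 38.0 mg/L
Average = 68.4 mg/L


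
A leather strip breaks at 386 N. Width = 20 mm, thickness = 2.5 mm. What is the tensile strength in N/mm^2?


7.72 N/mm^2

Cross-sectional area = 20 x 2.5 = 50.0 mm^2
Tensile strength = 386 / 50.0 = 7.72 N/mm^2


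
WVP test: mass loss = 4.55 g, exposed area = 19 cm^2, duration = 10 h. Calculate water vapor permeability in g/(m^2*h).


239.47 g/(m^2*h)


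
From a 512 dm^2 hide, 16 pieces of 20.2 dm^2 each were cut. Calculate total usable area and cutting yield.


Usable area = 323.2 dm^2
Yield = 63.1%

Total usable = 16 x 20.2 = 323.2 dm^2
Yield = 323.2 / 512 x 100 = 63.1%


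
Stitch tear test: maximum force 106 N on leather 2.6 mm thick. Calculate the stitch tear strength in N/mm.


40.8 N/mm


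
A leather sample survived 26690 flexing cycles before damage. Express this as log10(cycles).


log10(26690) = 4.43


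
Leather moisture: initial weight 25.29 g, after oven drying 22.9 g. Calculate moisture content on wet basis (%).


Moisture = 25.29 - 22.9 = 2.39 g
MC = 2.39 / 25.29 x 100 = 9.5%


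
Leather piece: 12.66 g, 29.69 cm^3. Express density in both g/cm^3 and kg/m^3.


Density = 12.66 / 29.69 = 0.426 g/cm^3
Convert: 0.426 x 1000 = 426 kg/m^3


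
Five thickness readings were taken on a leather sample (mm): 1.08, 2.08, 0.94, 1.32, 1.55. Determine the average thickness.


1.39 mm


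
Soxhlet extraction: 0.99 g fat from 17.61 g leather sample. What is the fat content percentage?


5.6%

Fat content = 0.99 / 17.61 x 100
Fat = 5.6%


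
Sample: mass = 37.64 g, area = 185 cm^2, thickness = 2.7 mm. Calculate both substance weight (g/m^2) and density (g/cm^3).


Substance weight = 2034.6 g/m^2
Density = 0.754 g/cm^3

SW = 37.64 / 185 x 10000 = 2034.6 g/m^2
Volume = 185 x 2.7 / 10 = 49.95 cm^3
Density = 37.64 / 49.95 = 0.754 g/cm^3


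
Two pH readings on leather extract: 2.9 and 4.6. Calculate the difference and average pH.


Difference = 1.7
Average pH = 3.75

Difference = |2.9 - 4.6| = 1.7
Average = (2.9 + 4.6) / 2 = 3.75


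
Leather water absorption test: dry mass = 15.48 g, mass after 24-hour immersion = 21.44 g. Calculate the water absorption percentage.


38.5%

Water absorbed = 21.44 - 15.48 = 5.96 g
WA% = 5.96 / 15.48 x 100 = 38.5%


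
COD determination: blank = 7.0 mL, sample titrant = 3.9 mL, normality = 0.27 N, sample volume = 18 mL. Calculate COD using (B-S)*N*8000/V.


372.0 mg/L

COD = (7.0 - 3.9) x 0.27 x 8000 / 18
COD = 3.1 x 0.27 x 8000 / 18
COD = 372.0 mg/L


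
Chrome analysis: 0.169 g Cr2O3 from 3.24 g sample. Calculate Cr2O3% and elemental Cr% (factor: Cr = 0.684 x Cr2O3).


Cr2O3% = 0.169 / 3.24 x 100 = 5.22%
Cr% = 5.22 x 0.684 = 3.57%


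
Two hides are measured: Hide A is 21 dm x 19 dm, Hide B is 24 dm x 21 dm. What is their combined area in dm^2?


Hide A area = 21 x 19 = 399 dm^2
Hide B area = 24 x 21 = 504 dm^2
Total = 399 + 504 = 903 dm^2


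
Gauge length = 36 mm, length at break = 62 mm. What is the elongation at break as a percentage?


72.2%

Extension = 62 - 36 = 26 mm
Elongation = 26 / 36 x 100 = 72.2%


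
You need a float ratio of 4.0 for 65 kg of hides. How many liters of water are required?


Water = hide weight x target ratio
Water = 65 x 4.0 = 260.0 L


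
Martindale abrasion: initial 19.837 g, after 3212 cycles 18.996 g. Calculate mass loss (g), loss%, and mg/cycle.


Mass loss = 0.841 g
Loss = 4.24%
Rate = 0.262 mg/cycle

Loss = 19.837 - 18.996 = 0.841 g
Loss% = 0.841 / 19.837 x 100 = 4.24%
Rate = 0.841 / 3212 x 1000 = 0.262 mg/cycle


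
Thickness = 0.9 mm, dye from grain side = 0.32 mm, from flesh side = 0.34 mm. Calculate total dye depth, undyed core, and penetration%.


Total dyed = 0.32 + 0.34 = 0.66 mm
Undyed core = 0.9 - 0.66 = 0.24 mm
Penetration = 0.66 / 0.9 x 100 = 73.3%


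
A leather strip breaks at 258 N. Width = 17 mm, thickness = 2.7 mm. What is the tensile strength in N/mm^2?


Cross-sectional area = 17 x 2.7 = 45.9 mm^2
Tensile strength = 258 / 45.9 = 5.62 N/mm^2


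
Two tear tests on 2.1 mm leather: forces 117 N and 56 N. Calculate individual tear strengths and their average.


Tear 1 = 55.7 N/mm
Tear 2 = 26.7 N/mm
Average = 41.2 N/mm

Tear 1 = 117 / 2.1 = 55.7 N/mm
Tear 2 = 56 / 2.1 = 26.7 N/mm
Average = (55.7 + 26.7) / 2 = 41.2 N/mm


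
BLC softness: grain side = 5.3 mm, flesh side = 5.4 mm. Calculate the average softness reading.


Average = (5.3 + 5.4) / 2
Average = 5.35 mm


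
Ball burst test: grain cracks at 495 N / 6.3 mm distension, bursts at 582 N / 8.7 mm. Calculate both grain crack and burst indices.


Crack index = 78.6 N/mm
Burst index = 66.9 N/mm

Crack index = 495 / 6.3 = 78.6 N/mm
Burst index = 582 / 8.7 = 66.9 N/mm


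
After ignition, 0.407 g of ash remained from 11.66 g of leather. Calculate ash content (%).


3.49%

Ash% = 0.407 / 11.66 x 100
Ash% = 3.49%


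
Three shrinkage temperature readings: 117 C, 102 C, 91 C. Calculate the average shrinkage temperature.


Average = (117 + 102 + 91) / 3
Average = 310 / 3 = 103.3 C


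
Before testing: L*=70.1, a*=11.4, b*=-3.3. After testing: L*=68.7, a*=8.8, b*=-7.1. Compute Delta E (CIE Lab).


Delta E = 4.81


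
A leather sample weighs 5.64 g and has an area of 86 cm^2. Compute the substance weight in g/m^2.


Substance weight = mass / area x 10000
SW = 5.64 / 86 x 10000
SW = 655.8 g/m^2


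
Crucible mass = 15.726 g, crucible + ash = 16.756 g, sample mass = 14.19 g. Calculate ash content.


Ash mass = 1.030 g
Ash content = 7.26%


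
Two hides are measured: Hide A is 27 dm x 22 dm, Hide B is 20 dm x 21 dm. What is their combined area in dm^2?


Hide A area = 27 x 22 = 594 dm^2
Hide B area = 20 x 21 = 420 dm^2
Total = 594 + 420 = 1014 dm^2


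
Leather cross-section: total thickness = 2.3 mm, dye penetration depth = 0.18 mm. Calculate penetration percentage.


Penetration% = 0.18 / 2.3 x 100
Penetration = 7.8%


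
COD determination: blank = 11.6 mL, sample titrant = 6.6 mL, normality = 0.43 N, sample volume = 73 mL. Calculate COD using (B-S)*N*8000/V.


COD = (11.6 - 6.6) x 0.43 x 8000 / 73
COD = 5.0 x 0.43 x 8000 / 73
COD = 235.6 mg/L


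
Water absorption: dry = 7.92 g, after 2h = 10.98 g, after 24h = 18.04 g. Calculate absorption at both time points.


2h absorption = 38.6%
24h absorption = 127.8%

WA (2h) = (10.98 - 7.92) / 7.92 x 100 = 38.6%
WA (24h) = (18.04 - 7.92) / 7.92 x 100 = 127.8%


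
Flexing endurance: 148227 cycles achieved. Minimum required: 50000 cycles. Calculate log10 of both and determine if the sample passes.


Achieved: log10 = 5.17
Required: log10 = 4.70
Passes: Yes

log10(148227) = 5.17
log10(50000) = 4.70
Passes: Yes


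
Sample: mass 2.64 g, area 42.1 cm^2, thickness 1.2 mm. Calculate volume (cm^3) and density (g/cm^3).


Volume = 5.052 cm^3
Density = 0.523 g/cm^3

Thickness in cm = 1.2 / 10 = 0.12 cm
Volume = 42.1 x 0.12 = 5.052 cm^3
Density = 2.64 / 5.052 = 0.523 g/cm^3


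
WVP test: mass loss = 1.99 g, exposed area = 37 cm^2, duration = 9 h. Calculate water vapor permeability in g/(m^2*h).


WVP = mass_loss / (area x time) x 10000
WVP = 1.99 / (37 x 9) x 10000
WVP = 1.99 / 333 x 10000 = 59.76 g/(m^2*h)


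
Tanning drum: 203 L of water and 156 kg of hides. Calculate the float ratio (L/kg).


1.3

Float ratio = water / hide weight
Ratio = 203 / 156 = 1.3


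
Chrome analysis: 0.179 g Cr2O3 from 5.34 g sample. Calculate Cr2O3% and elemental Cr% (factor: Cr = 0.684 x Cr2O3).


Cr2O3% = 0.179 / 5.34 x 100 = 3.35%
Cr% = 3.35 x 0.684 = 2.29%


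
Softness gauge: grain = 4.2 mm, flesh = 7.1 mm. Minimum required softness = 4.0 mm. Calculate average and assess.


Average = (4.2 + 7.1) / 2 = 5.65 mm
Minimum = 4.0 mm
Meets requirement: Yes


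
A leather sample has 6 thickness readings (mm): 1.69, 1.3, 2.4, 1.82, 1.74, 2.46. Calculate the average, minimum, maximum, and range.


Average = 1.90 mm
Min = 1.3 mm
Max = 2.46 mm
Range = 1.16 mm


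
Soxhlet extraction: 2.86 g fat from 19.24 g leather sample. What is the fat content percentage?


14.9%

Fat content = 2.86 / 19.24 x 100
Fat = 14.9%


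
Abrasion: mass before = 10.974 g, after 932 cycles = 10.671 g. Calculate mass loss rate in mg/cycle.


Mass loss = 10.974 - 10.671 = 0.303 g
Rate = 0.303 / 932 x 1000 = 0.325 mg/cycle


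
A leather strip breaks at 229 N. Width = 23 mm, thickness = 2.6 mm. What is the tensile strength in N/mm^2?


3.83 N/mm^2


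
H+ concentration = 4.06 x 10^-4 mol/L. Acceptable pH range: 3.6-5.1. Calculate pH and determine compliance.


pH = -log10(4.06 x 10^-4) = 3.39
Range: 3.6 to 5.1
Compliant: No


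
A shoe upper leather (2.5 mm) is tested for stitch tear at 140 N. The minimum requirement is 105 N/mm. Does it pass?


STS = 140 / 2.5 = 56.0 N/mm
Minimum required: 105 N/mm
Passes: No


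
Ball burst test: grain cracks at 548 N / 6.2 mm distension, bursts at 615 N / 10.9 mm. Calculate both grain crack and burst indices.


Crack index = 88.4 N/mm
Burst index = 56.4 N/mm

Crack index = 548 / 6.2 = 88.4 N/mm
Burst index = 615 / 10.9 = 56.4 N/mm


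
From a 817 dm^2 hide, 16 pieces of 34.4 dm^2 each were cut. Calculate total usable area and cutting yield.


Total usable = 16 x 34.4 = 550.4 dm^2
Yield = 550.4 / 817 x 100 = 67.4%


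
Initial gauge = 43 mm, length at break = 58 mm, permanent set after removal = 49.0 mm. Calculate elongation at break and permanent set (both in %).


Elongation at break = 34.9%
Permanent set = 14.0%


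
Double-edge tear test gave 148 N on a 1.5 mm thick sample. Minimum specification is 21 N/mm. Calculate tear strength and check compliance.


Tear strength = 148 / 1.5 = 98.7 N/mm
Required minimum = 21 N/mm
Compliant: Yes


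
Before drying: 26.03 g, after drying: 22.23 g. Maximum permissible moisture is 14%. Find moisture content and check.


MC = (26.03 - 22.23) / 26.03 x 100 = 14.6%
Maximum: 14%
Acceptable: No


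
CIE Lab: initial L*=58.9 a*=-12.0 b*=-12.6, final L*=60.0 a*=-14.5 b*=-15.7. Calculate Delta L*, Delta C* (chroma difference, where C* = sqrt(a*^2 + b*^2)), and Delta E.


Delta L* = 60.0 - 58.9 = 1.1
C1* = sqrt((-12.0)^2 + (-12.6)^2) = 17.400
C2* = sqrt((-14.5)^2 + (-15.7)^2) = 21.371
Delta C* = 21.371 - 17.400 = 3.97
Delta E = sqrt((1.1)^2 + (-2.5)^2 + (-3.1)^2) = 4.13


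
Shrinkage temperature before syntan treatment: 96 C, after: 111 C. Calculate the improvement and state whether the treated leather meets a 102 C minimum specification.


Improvement = 15 C
Meets 102 C spec: Yes


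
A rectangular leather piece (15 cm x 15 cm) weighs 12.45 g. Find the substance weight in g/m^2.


Area = 15 x 15 = 225 cm^2
SW = 12.45 / 225 x 10000 = 553.3 g/m^2


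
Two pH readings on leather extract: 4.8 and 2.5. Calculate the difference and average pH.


Difference = |4.8 - 2.5| = 2.3
Average = (4.8 + 2.5) / 2 = 3.65


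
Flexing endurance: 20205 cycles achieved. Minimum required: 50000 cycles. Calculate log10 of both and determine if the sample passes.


log10(20205) = 4.31
log10(50000) = 4.70
Passes: No


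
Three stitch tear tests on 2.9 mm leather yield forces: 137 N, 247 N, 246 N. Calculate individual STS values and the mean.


STS1 = 47.2 N/mm
STS2 = 85.2 N/mm
STS3 = 84.8 N/mm
Mean = 72.4 N/mm

STS1 = 137 / 2.9 = 47.2 N/mm
STS2 = 247 / 2.9 = 85.2 N/mm
STS3 = 246 / 2.9 = 84.8 N/mm
Mean = (47.2 + 85.2 + 84.8) / 3 = 72.4 N/mm


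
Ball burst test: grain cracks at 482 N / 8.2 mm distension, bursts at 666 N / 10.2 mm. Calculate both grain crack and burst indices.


Crack index = 58.8 N/mm
Burst index = 65.3 N/mm

Crack index = 482 / 8.2 = 58.8 N/mm
Burst index = 666 / 10.2 = 65.3 N/mm


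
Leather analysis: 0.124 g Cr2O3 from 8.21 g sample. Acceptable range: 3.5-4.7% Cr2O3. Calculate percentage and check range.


Cr2O3% = 0.124 / 8.21 x 100 = 1.51%
Acceptable range: 3.5 to 4.7%
Within range: No


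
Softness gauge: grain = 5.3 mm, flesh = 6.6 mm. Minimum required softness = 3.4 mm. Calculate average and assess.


Average = (5.3 + 6.6) / 2 = 5.95 mm
Minimum = 3.4 mm
Meets requirement: Yes


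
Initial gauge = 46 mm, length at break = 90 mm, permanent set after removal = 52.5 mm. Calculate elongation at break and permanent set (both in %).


Elongation at break = 95.7%
Permanent set = 14.1%


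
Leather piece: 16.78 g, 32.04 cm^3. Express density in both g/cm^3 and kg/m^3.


Density = 16.78 / 32.04 = 0.524 g/cm^3
Convert: 0.524 x 1000 = 524 kg/m^3


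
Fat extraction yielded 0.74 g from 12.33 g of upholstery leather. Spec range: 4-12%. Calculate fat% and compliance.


Fat% = 0.74 / 12.33 x 100 = 6.0%
Spec range: 4-12%
Compliant: Yes


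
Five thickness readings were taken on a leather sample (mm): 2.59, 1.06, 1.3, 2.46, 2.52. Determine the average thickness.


1.99 mm


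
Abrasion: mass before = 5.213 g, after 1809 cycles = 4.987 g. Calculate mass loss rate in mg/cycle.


Mass loss = 5.213 - 4.987 = 0.226 g
Rate = 0.226 / 1809 x 1000 = 0.125 mg/cycle


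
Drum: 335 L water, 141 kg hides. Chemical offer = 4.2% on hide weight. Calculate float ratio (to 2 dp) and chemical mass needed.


Float ratio = 2.38
Chemical needed = 5.922 kg

Float ratio = 335 / 141 = 2.38
Chemical = 141 x 4.2 / 100 = 5.922 kg


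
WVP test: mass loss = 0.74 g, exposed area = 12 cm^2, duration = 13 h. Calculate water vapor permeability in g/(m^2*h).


47.44 g/(m^2*h)

WVP = mass_loss / (area x time) x 10000
WVP = 0.74 / (12 x 13) x 10000
WVP = 0.74 / 156 x 10000 = 47.44 g/(m^2*h)


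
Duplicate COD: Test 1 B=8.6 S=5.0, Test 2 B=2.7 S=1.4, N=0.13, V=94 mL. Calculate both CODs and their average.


COD1 = 39.8 mg/L
COD2 = 14.4 mg/L
Average = 27.1 mg/L


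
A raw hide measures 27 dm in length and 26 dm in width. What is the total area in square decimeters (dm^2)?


702 dm^2

Area = length x width
Area = 27 x 26 = 702 dm^2


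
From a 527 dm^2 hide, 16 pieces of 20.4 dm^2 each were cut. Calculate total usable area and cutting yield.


Total usable = 16 x 20.4 = 326.4 dm^2
Yield = 326.4 / 527 x 100 = 61.9%


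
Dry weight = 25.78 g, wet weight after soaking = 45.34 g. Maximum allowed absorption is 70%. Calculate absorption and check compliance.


WA = (45.34 - 25.78) / 25.78 x 100 = 75.9%
Maximum allowed: 70%
Compliant: No


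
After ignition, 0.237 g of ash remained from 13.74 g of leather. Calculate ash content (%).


1.72%


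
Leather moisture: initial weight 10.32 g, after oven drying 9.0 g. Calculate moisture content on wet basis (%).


Moisture = 10.32 - 9.0 = 1.32 g
MC = 1.32 / 10.32 x 100 = 12.8%


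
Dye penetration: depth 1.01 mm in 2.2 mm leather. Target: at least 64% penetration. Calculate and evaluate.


Penetration = 45.9%
Meets target: No

Penetration = 1.01 / 2.2 x 100 = 45.9%
Target: 64%
Meets target: No


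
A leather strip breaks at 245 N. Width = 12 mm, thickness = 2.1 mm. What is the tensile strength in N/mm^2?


Cross-sectional area = 12 x 2.1 = 25.2 mm^2
Tensile strength = 245 / 25.2 = 9.72 N/mm^2


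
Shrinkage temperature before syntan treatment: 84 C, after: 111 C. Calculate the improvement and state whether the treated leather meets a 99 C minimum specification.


Improvement = 27 C
Meets 99 C spec: Yes


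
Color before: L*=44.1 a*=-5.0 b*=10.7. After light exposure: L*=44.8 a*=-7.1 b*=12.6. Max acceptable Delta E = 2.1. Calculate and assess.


dL = 0.7, da = -2.1, db = 1.9
dE = sqrt((0.7)^2 + (-2.1)^2 + (1.9)^2) = 2.92
Max = 2.1
Passes: No


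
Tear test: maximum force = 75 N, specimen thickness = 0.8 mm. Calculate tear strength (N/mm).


93.8 N/mm


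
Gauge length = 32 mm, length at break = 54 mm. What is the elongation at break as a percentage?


Extension = 54 - 32 = 22 mm
Elongation = 22 / 32 x 100 = 68.8%


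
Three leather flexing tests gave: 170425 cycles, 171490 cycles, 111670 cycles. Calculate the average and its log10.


Average = (170425 + 171490 + 111670) / 3 = 151195 cycles
log10(151195) = 5.18


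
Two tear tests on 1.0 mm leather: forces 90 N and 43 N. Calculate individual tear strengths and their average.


Tear 1 = 90 / 1.0 = 90.0 N/mm
Tear 2 = 43 / 1.0 = 43.0 N/mm
Average = (90.0 + 43.0) / 2 = 66.5 N/mm


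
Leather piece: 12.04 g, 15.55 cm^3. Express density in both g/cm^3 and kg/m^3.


0.774 g/cm^3
774 kg/m^3

Density = 12.04 / 15.55 = 0.774 g/cm^3
Convert: 0.774 x 1000 = 774 kg/m^3


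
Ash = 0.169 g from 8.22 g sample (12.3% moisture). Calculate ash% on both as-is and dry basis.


As-is ash% = 0.169 / 8.22 x 100 = 2.06%
Dry mass = 8.22 x (100 - 12.3) / 100 = 7.20894 g
Dry-basis ash% = 0.169 / 7.20894 x 100 = 2.34%


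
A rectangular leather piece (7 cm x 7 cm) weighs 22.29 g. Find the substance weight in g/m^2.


4549.0 g/m^2

Area = 7 x 7 = 49 cm^2
SW = 22.29 / 49 x 10000 = 4549.0 g/m^2


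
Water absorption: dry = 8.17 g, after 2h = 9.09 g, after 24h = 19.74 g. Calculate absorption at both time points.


2h absorption = 11.3%
24h absorption = 141.6%


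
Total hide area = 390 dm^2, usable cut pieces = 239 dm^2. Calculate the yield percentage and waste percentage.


Yield = 239 / 390 x 100 = 61.3%
Waste = 390 - 239 = 151 dm^2
Waste% = 100 - 61.3 = 38.7%


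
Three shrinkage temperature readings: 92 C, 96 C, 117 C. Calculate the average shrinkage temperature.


Average = (92 + 96 + 117) / 3
Average = 305 / 3 = 101.7 C


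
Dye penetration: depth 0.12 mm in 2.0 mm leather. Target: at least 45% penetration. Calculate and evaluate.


Penetration = 6.0%
Meets target: No
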